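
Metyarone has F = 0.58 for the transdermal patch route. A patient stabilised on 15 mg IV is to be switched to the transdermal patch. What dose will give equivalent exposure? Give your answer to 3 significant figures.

D_transdermal = 25.9 mg

For equal systemic exposure: F × D_ev = D_iv
D_ev = D_iv / F = 15 / 0.58 = 25.8621 mg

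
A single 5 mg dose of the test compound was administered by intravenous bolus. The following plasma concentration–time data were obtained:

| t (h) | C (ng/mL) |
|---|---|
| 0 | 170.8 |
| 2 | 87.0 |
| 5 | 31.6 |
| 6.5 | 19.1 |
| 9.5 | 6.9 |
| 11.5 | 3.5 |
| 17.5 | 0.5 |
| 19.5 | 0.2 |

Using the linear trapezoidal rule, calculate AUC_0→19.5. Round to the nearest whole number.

AUC = 536 ng/mL·h

Trapezoidal AUC_0→19.5:
  [0→2]: (170.8+87.0)/2 × 2 = 257.8
  [2→5]: (87.0+31.6)/2 × 3 = 177.9
  [5→6.5]: (31.6+19.1)/2 × 1.5 = 38.025
  [6.5→9.5]: (19.1+6.9)/2 × 3 = 39.0
  [9.5→11.5]: (6.9+3.5)/2 × 2 = 10.4
  [11.5→17.5]: (3.5+0.5)/2 × 6 = 12.0
  [17.5→19.5]: (0.5+0.2)/2 × 2 = 0.7
  Sum = 535.825 ng/mL·h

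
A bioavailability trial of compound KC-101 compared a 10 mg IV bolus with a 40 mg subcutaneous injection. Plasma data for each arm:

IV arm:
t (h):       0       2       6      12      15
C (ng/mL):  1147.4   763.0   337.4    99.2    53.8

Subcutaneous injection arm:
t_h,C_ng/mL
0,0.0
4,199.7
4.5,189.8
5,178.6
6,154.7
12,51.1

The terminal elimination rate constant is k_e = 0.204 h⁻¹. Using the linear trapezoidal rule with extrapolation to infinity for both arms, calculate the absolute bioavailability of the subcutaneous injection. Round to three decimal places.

F = 0.069

Trapezoidal AUC_0→15 (IV):
  [0→2]: (1147.4+763.0)/2 × 2 = 1910.4
  [2→6]: (763.0+337.4)/2 × 4 = 2200.8
  [6→12]: (337.4+99.2)/2 × 6 = 1309.8
  [12→15]: (99.2+53.8)/2 × 3 = 229.5
  Sum = 5650.5 ng/mL·h
IV tail: 53.8/0.204 = 263.725; AUC_iv,0→∞ = 5650.5 + 263.725 = 5914.225 ng/mL·h
Trapezoidal AUC_0→12 (subcutaneous injection):
  [0→4]: (0.0+199.7)/2 × 4 = 399.4
  [4→4.5]: (199.7+189.8)/2 × 0.5 = 97.375
  [4.5→5]: (189.8+178.6)/2 × 0.5 = 92.1
  [5→6]: (178.6+154.7)/2 × 1 = 166.65
  [6→12]: (154.7+51.1)/2 × 6 = 617.4
  Sum = 1372.925 ng/mL·h
subcutaneous injection tail: 51.1/0.204 = 250.490; AUC_ev,0→∞ = 1372.925 + 250.490 = 1623.415 ng/mL·h
F = (AUC_ev/D_ev)/(AUC_iv/D_iv) = (1623.415/40)/(5914.225/10) = 40.585375/591.4225 = 0.0686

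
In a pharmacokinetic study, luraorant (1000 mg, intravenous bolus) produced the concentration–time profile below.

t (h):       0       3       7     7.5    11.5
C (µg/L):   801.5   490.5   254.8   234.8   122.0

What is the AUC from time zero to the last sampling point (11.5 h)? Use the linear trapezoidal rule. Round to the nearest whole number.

Trapezoidal AUC_0→11.5:
  [0→3]: (801.5+490.5)/2 × 3 = 1938.0
  [3→7]: (490.5+254.8)/2 × 4 = 1490.6
  [7→7.5]: (254.8+234.8)/2 × 0.5 = 122.4
  [7.5→11.5]: (234.8+122.0)/2 × 4 = 713.6
  Sum = 4264.6 µg/L·h

AUC = 4265 µg/L·h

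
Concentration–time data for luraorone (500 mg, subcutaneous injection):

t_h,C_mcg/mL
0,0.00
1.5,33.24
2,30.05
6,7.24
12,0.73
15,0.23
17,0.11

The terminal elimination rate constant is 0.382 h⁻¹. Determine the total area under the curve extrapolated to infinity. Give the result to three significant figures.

AUC = 141 mcg/mL·h

Trapezoidal AUC_0→17:
  [0→1.5]: (0.00+33.24)/2 × 1.5 = 24.93
  [1.5→2]: (33.24+30.05)/2 × 0.5 = 15.8225
  [2→6]: (30.05+7.24)/2 × 4 = 74.58
  [6→12]: (7.24+0.73)/2 × 6 = 23.91
  [12→15]: (0.73+0.23)/2 × 3 = 1.44
  [15→17]: (0.23+0.11)/2 × 2 = 0.34
  Sum = 141.0225 mcg/mL·h
Extrapolated tail: C_last / k_e = 0.11 / 0.382 = 0.288
AUC_0→∞ = 141.0225 + 0.288 = 141.3105 mcg/mL·h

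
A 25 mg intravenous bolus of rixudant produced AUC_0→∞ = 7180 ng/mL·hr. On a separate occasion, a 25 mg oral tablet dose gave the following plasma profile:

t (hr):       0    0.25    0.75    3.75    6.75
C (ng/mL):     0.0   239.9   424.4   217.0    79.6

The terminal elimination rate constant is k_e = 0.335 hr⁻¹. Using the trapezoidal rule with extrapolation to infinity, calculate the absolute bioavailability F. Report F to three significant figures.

Trapezoidal AUC_0→6.75 (oral tablet):
  [0→0.25]: (0.0+239.9)/2 × 0.25 = 29.9875
  [0.25→0.75]: (239.9+424.4)/2 × 0.5 = 166.075
  [0.75→3.75]: (424.4+217.0)/2 × 3 = 962.1
  [3.75→6.75]: (217.0+79.6)/2 × 3 = 444.9
  Sum = 1603.0625 ng/mL·hr
Tail: C_last/k_e = 79.6/0.335 = 237.612
AUC_0→∞ (oral tablet) = 1603.0625 + 237.612 = 1840.6745 ng/mL·hr
F = (AUC_ev/D_ev)/(AUC_iv/D_iv) = (1840.6745/25)/(7180/25) = 73.62698/287.2 = 0.2564

F = 0.256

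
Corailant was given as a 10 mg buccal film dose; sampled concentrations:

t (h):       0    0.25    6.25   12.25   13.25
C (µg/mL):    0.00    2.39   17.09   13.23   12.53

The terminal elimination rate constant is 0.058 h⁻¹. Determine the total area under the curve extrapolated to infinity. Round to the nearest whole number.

AUC = 379 µg/mL·h

Trapezoidal AUC_0→13.25:
  [0→0.25]: (0.00+2.39)/2 × 0.25 = 0.29875
  [0.25→6.25]: (2.39+17.09)/2 × 6 = 58.44
  [6.25→12.25]: (17.09+13.23)/2 × 6 = 90.96
  [12.25→13.25]: (13.23+12.53)/2 × 1 = 12.88
  Sum = 162.57875 µg/mL·h
Extrapolated tail: C_last / k_e = 12.53 / 0.058 = 216.034
AUC_0→∞ = 162.57875 + 216.034 = 378.61275 µg/mL·h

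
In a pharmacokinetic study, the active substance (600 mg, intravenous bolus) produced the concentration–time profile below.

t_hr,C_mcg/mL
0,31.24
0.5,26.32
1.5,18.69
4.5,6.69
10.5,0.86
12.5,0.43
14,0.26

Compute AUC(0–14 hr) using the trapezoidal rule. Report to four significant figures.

AUC = 99.42 mcg/mL·hr

Trapezoidal AUC_0→14:
  [0→0.5]: (31.24+26.32)/2 × 0.5 = 14.39
  [0.5→1.5]: (26.32+18.69)/2 × 1 = 22.505
  [1.5→4.5]: (18.69+6.69)/2 × 3 = 38.07
  [4.5→10.5]: (6.69+0.86)/2 × 6 = 22.65
  [10.5→12.5]: (0.86+0.43)/2 × 2 = 1.29
  [12.5→14]: (0.43+0.26)/2 × 1.5 = 0.5175
  Sum = 99.4225 mcg/mL·hr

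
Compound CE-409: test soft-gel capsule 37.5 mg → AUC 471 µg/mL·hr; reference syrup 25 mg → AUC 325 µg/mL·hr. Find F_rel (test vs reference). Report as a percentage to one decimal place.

F_rel = 96.6%

F_rel = (AUC_test/D_test) / (AUC_ref/D_ref)
      = (471/37.5) / (325/25)
      = 12.56 / 13 = 0.9662 = 96.62%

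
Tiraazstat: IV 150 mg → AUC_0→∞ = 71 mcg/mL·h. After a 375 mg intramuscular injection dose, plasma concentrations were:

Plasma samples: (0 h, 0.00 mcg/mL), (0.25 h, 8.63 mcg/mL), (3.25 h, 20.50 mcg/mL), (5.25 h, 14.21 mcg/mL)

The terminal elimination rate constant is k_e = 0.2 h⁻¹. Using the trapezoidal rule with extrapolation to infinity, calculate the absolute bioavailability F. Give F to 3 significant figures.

Trapezoidal AUC_0→5.25 (intramuscular injection):
  [0→0.25]: (0.00+8.63)/2 × 0.25 = 1.07875
  [0.25→3.25]: (8.63+20.50)/2 × 3 = 43.695
  [3.25→5.25]: (20.50+14.21)/2 × 2 = 34.71
  Sum = 79.48375 mcg/mL·h
Tail: C_last/k_e = 14.21/0.2 = 71.050
AUC_0→∞ (intramuscular injection) = 79.48375 + 71.050 = 150.53375 mcg/mL·h
F = (AUC_ev/D_ev)/(AUC_iv/D_iv) = (150.53375/375)/(71/150) = 0.401423/0.473333 = 0.8481

F = 0.848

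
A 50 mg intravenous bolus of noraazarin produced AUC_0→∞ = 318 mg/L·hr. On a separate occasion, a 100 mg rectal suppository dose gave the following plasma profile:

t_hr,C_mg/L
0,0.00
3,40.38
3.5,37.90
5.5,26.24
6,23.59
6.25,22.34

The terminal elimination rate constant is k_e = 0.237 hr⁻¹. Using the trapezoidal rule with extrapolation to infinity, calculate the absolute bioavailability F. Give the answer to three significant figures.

Trapezoidal AUC_0→6.25 (rectal suppository):
  [0→3]: (0.00+40.38)/2 × 3 = 60.57
  [3→3.5]: (40.38+37.90)/2 × 0.5 = 19.57
  [3.5→5.5]: (37.90+26.24)/2 × 2 = 64.14
  [5.5→6]: (26.24+23.59)/2 × 0.5 = 12.4575
  [6→6.25]: (23.59+22.34)/2 × 0.25 = 5.74125
  Sum = 162.47875 mg/L·hr
Tail: C_last/k_e = 22.34/0.237 = 94.262
AUC_0→∞ (rectal suppository) = 162.47875 + 94.262 = 256.74075 mg/L·hr
F = (AUC_ev/D_ev)/(AUC_iv/D_iv) = (256.74075/100)/(318/50) = 2.5674075/6.36 = 0.4037

F = 0.404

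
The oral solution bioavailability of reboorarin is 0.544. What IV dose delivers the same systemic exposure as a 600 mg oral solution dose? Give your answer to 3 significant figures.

D_iv = 326 mg

Systemic exposure from an extravascular dose = F × D_ev, so the equivalent IV dose is F × D_ev.
D_iv = F × D_ev = 0.544 × 600 = 326.4 mg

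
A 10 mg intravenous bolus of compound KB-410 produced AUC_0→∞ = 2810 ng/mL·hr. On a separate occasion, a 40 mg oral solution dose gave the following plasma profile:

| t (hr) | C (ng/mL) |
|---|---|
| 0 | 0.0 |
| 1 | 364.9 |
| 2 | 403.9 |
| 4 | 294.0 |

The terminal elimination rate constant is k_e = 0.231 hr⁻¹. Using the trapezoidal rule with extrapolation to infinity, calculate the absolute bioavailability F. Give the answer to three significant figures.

F = 0.226

Trapezoidal AUC_0→4 (oral solution):
  [0→1]: (0.0+364.9)/2 × 1 = 182.45
  [1→2]: (364.9+403.9)/2 × 1 = 384.4
  [2→4]: (403.9+294.0)/2 × 2 = 697.9
  Sum = 1264.75 ng/mL·hr
Tail: C_last/k_e = 294.0/0.231 = 1272.727
AUC_0→∞ (oral solution) = 1264.75 + 1272.727 = 2537.477 ng/mL·hr
F = (AUC_ev/D_ev)/(AUC_iv/D_iv) = (2537.477/40)/(2810/10) = 63.436925/281 = 0.2258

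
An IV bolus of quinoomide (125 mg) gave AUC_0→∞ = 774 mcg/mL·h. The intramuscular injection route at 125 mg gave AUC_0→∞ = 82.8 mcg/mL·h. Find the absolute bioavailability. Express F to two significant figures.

F = 0.11

F = (AUC_ev / D_ev) / (AUC_iv / D_iv)
  = (82.8/125) / (774/125)
  = 0.6624 / 6.192 = 0.1070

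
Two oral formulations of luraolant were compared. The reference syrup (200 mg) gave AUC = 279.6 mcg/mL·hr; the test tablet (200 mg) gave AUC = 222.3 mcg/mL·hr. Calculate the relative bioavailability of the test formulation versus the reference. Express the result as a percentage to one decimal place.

F_rel = (AUC_test/D_test) / (AUC_ref/D_ref)
      = (222.3/200) / (279.6/200)
      = 1.1115 / 1.398 = 0.7951 = 79.51%

F_rel = 79.5%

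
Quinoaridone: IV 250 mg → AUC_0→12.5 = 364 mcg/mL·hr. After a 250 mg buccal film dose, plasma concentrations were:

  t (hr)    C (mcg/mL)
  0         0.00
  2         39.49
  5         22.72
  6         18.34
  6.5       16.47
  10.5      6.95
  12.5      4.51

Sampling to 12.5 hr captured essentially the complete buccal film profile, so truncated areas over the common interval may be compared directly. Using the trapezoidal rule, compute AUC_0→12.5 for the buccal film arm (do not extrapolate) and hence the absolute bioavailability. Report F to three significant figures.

Trapezoidal AUC_0→12.5 (buccal film):
  [0→2]: (0.00+39.49)/2 × 2 = 39.49
  [2→5]: (39.49+22.72)/2 × 3 = 93.315
  [5→6]: (22.72+18.34)/2 × 1 = 20.53
  [6→6.5]: (18.34+16.47)/2 × 0.5 = 8.7025
  [6.5→10.5]: (16.47+6.95)/2 × 4 = 46.84
  [10.5→12.5]: (6.95+4.51)/2 × 2 = 11.46
  Sum = 220.3375 mcg/mL·hr
F = (AUC_ev/D_ev)/(AUC_iv/D_iv) = (220.3375/250)/(364/250) = 0.88135/1.456 = 0.6053

F = 0.605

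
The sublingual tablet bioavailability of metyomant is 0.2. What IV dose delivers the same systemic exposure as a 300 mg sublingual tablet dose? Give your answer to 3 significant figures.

D_iv = 60.0 mg

Systemic exposure from an extravascular dose = F × D_ev, so the equivalent IV dose is F × D_ev.
D_iv = F × D_ev = 0.2 × 300 = 60 mg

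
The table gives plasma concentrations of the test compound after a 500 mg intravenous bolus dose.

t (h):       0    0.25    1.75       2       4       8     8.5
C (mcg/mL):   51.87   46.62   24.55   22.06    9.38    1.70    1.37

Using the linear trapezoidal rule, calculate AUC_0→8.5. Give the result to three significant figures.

Trapezoidal AUC_0→8.5:
  [0→0.25]: (51.87+46.62)/2 × 0.25 = 12.31125
  [0.25→1.75]: (46.62+24.55)/2 × 1.5 = 53.3775
  [1.75→2]: (24.55+22.06)/2 × 0.25 = 5.82625
  [2→4]: (22.06+9.38)/2 × 2 = 31.44
  [4→8]: (9.38+1.70)/2 × 4 = 22.16
  [8→8.5]: (1.70+1.37)/2 × 0.5 = 0.7675
  Sum = 125.8825 mcg/mL·h

AUC = 126 mcg/mL·h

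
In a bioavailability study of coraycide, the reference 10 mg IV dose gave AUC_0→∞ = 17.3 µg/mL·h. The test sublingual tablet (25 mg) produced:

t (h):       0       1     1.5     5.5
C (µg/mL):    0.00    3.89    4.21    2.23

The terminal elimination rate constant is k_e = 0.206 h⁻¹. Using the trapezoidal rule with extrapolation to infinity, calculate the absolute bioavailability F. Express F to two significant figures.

Trapezoidal AUC_0→5.5 (sublingual tablet):
  [0→1]: (0.00+3.89)/2 × 1 = 1.945
  [1→1.5]: (3.89+4.21)/2 × 0.5 = 2.025
  [1.5→5.5]: (4.21+2.23)/2 × 4 = 12.88
  Sum = 16.85 µg/mL·h
Tail: C_last/k_e = 2.23/0.206 = 10.825
AUC_0→∞ (sublingual tablet) = 16.85 + 10.825 = 27.675 µg/mL·h
F = (AUC_ev/D_ev)/(AUC_iv/D_iv) = (27.675/25)/(17.3/10) = 1.107/1.73 = 0.6399

F = 0.64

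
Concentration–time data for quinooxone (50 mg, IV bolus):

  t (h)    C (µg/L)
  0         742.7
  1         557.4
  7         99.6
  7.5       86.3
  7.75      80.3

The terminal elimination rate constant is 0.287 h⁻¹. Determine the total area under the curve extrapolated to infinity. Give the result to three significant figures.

Trapezoidal AUC_0→7.75:
  [0→1]: (742.7+557.4)/2 × 1 = 650.05
  [1→7]: (557.4+99.6)/2 × 6 = 1971.0
  [7→7.5]: (99.6+86.3)/2 × 0.5 = 46.475
  [7.5→7.75]: (86.3+80.3)/2 × 0.25 = 20.825
  Sum = 2688.35 µg/L·h
Extrapolated tail: C_last / k_e = 80.3 / 0.287 = 279.791
AUC_0→∞ = 2688.35 + 279.791 = 2968.141 µg/L·h

AUC = 2970 µg/L·h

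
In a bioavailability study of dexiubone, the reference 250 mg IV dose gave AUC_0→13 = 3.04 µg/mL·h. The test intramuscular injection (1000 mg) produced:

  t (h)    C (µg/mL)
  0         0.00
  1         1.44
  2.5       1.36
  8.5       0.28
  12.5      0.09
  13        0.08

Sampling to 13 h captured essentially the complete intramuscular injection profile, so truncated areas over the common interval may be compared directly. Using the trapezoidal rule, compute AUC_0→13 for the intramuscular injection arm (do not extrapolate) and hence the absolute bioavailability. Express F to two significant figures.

Trapezoidal AUC_0→13 (intramuscular injection):
  [0→1]: (0.00+1.44)/2 × 1 = 0.72
  [1→2.5]: (1.44+1.36)/2 × 1.5 = 2.1
  [2.5→8.5]: (1.36+0.28)/2 × 6 = 4.92
  [8.5→12.5]: (0.28+0.09)/2 × 4 = 0.74
  [12.5→13]: (0.09+0.08)/2 × 0.5 = 0.0425
  Sum = 8.5225 µg/mL·h
F = (AUC_ev/D_ev)/(AUC_iv/D_iv) = (8.5225/1000)/(3.04/250) = 0.0085225/0.01216 = 0.7009

F = 0.70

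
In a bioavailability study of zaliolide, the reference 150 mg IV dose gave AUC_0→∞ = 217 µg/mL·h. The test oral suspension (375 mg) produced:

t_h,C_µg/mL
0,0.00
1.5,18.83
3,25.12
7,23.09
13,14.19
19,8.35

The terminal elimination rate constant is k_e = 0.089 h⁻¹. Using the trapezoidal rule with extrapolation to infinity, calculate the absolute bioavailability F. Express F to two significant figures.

Trapezoidal AUC_0→19 (oral suspension):
  [0→1.5]: (0.00+18.83)/2 × 1.5 = 14.1225
  [1.5→3]: (18.83+25.12)/2 × 1.5 = 32.9625
  [3→7]: (25.12+23.09)/2 × 4 = 96.42
  [7→13]: (23.09+14.19)/2 × 6 = 111.84
  [13→19]: (14.19+8.35)/2 × 6 = 67.62
  Sum = 322.965 µg/mL·h
Tail: C_last/k_e = 8.35/0.089 = 93.820
AUC_0→∞ (oral suspension) = 322.965 + 93.820 = 416.785 µg/mL·h
F = (AUC_ev/D_ev)/(AUC_iv/D_iv) = (416.785/375)/(217/150) = 1.11143/1.44667 = 0.7683

F = 0.77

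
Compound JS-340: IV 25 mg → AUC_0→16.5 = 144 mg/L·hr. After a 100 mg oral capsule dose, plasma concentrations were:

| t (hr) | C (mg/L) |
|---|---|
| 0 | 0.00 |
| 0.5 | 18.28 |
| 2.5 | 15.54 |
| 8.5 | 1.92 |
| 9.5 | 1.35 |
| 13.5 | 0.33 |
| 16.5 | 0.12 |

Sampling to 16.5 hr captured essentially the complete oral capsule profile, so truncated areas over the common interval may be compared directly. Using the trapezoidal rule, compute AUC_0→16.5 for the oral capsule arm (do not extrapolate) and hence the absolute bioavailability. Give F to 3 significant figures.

F = 0.167

Trapezoidal AUC_0→16.5 (oral capsule):
  [0→0.5]: (0.00+18.28)/2 × 0.5 = 4.57
  [0.5→2.5]: (18.28+15.54)/2 × 2 = 33.82
  [2.5→8.5]: (15.54+1.92)/2 × 6 = 52.38
  [8.5→9.5]: (1.92+1.35)/2 × 1 = 1.635
  [9.5→13.5]: (1.35+0.33)/2 × 4 = 3.36
  [13.5→16.5]: (0.33+0.12)/2 × 3 = 0.675
  Sum = 96.44 mg/L·hr
F = (AUC_ev/D_ev)/(AUC_iv/D_iv) = (96.44/100)/(144/25) = 0.9644/5.76 = 0.1674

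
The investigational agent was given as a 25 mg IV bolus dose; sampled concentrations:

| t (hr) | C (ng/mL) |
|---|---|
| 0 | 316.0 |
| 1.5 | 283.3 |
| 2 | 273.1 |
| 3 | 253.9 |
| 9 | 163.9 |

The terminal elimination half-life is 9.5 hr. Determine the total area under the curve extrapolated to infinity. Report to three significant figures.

AUC = 4350 ng/mL·hr

Trapezoidal AUC_0→9:
  [0→1.5]: (316.0+283.3)/2 × 1.5 = 449.475
  [1.5→2]: (283.3+273.1)/2 × 0.5 = 139.1
  [2→3]: (273.1+253.9)/2 × 1 = 263.5
  [3→9]: (253.9+163.9)/2 × 6 = 1253.4
  Sum = 2105.475 ng/mL·hr
k_e = ln2 / t½ = 0.693147 / 9.5 = 0.0730 hr^-1
Extrapolated tail: C_last / k_e = 163.9 / 0.073 = 2245.205
AUC_0→∞ = 2105.475 + 2245.205 = 4350.68 ng/mL·hr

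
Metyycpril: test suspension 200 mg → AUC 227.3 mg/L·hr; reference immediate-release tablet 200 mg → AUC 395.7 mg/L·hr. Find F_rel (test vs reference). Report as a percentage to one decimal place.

F_rel = (AUC_test/D_test) / (AUC_ref/D_ref)
      = (227.3/200) / (395.7/200)
      = 1.1365 / 1.9785 = 0.5744 = 57.44%

F_rel = 57.4%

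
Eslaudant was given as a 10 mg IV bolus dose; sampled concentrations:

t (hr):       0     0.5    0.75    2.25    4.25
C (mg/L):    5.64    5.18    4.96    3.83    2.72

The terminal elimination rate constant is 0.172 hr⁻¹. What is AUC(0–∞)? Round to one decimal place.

Trapezoidal AUC_0→4.25:
  [0→0.5]: (5.64+5.18)/2 × 0.5 = 2.705
  [0.5→0.75]: (5.18+4.96)/2 × 0.25 = 1.2675
  [0.75→2.25]: (4.96+3.83)/2 × 1.5 = 6.5925
  [2.25→4.25]: (3.83+2.72)/2 × 2 = 6.55
  Sum = 17.115 mg/L·hr
Extrapolated tail: C_last / k_e = 2.72 / 0.172 = 15.814
AUC_0→∞ = 17.115 + 15.814 = 32.929 mg/L·hr

AUC = 32.9 mg/L·hr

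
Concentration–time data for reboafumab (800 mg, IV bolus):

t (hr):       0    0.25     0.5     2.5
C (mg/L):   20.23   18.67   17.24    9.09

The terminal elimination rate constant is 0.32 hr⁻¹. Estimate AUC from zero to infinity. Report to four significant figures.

Trapezoidal AUC_0→2.5:
  [0→0.25]: (20.23+18.67)/2 × 0.25 = 4.8625
  [0.25→0.5]: (18.67+17.24)/2 × 0.25 = 4.48875
  [0.5→2.5]: (17.24+9.09)/2 × 2 = 26.33
  Sum = 35.68125 mg/L·hr
Extrapolated tail: C_last / k_e = 9.09 / 0.32 = 28.406
AUC_0→∞ = 35.68125 + 28.406 = 64.08725 mg/L·hr

AUC = 64.09 mg/L·hr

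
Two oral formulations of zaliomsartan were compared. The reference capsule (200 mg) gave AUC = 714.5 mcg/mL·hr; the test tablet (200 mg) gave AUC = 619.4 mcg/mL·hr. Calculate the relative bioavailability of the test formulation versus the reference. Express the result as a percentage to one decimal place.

F_rel = (AUC_test/D_test) / (AUC_ref/D_ref)
      = (619.4/200) / (714.5/200)
      = 3.097 / 3.5725 = 0.8669 = 86.69%

F_rel = 86.7%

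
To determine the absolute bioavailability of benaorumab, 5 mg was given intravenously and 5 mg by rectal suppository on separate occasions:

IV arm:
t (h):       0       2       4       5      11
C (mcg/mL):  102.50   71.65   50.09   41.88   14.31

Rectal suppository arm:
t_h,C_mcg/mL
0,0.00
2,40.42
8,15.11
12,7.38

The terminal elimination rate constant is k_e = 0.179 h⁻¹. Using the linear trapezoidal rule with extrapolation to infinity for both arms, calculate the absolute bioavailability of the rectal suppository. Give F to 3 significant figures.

F = 0.497

Trapezoidal AUC_0→11 (IV):
  [0→2]: (102.50+71.65)/2 × 2 = 174.15
  [2→4]: (71.65+50.09)/2 × 2 = 121.74
  [4→5]: (50.09+41.88)/2 × 1 = 45.985
  [5→11]: (41.88+14.31)/2 × 6 = 168.57
  Sum = 510.445 mcg/mL·h
IV tail: 14.31/0.179 = 79.944; AUC_iv,0→∞ = 510.445 + 79.944 = 590.389 mcg/mL·h
Trapezoidal AUC_0→12 (rectal suppository):
  [0→2]: (0.00+40.42)/2 × 2 = 40.42
  [2→8]: (40.42+15.11)/2 × 6 = 166.59
  [8→12]: (15.11+7.38)/2 × 4 = 44.98
  Sum = 251.99 mcg/mL·h
rectal suppository tail: 7.38/0.179 = 41.229; AUC_ev,0→∞ = 251.99 + 41.229 = 293.219 mcg/mL·h
F = (AUC_ev/D_ev)/(AUC_iv/D_iv) = (293.219/5)/(590.389/5) = 58.6438/118.0778 = 0.4967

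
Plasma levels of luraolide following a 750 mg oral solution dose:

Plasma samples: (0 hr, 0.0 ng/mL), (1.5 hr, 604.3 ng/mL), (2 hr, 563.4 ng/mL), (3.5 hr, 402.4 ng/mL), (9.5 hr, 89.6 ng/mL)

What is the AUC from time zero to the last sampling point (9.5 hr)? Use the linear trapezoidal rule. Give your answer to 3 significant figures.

Trapezoidal AUC_0→9.5:
  [0→1.5]: (0.0+604.3)/2 × 1.5 = 453.225
  [1.5→2]: (604.3+563.4)/2 × 0.5 = 291.925
  [2→3.5]: (563.4+402.4)/2 × 1.5 = 724.35
  [3.5→9.5]: (402.4+89.6)/2 × 6 = 1476.0
  Sum = 2945.5 ng/mL·hr

AUC = 2950 ng/mL·hr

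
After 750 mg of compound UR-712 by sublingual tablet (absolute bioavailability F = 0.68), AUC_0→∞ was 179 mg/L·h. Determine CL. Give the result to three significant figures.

CL = F × Dose / AUC_0→∞
   = 0.68 × 750 / 179 = 2.84916 L/h

CL = 2.85 L/h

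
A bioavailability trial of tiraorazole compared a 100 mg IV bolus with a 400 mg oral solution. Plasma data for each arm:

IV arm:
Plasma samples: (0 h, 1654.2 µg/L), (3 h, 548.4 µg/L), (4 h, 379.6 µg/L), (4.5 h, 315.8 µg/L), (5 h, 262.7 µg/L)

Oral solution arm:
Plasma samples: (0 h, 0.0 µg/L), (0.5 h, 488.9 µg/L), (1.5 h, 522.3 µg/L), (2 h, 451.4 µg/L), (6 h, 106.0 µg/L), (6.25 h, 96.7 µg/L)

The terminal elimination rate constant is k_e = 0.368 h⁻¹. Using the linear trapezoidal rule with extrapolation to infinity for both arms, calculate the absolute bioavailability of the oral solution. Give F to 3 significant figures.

F = 0.118

Trapezoidal AUC_0→5 (IV):
  [0→3]: (1654.2+548.4)/2 × 3 = 3303.9
  [3→4]: (548.4+379.6)/2 × 1 = 464.0
  [4→4.5]: (379.6+315.8)/2 × 0.5 = 173.85
  [4.5→5]: (315.8+262.7)/2 × 0.5 = 144.625
  Sum = 4086.375 µg/L·h
IV tail: 262.7/0.368 = 713.859; AUC_iv,0→∞ = 4086.375 + 713.859 = 4800.234 µg/L·h
Trapezoidal AUC_0→6.25 (oral solution):
  [0→0.5]: (0.0+488.9)/2 × 0.5 = 122.225
  [0.5→1.5]: (488.9+522.3)/2 × 1 = 505.6
  [1.5→2]: (522.3+451.4)/2 × 0.5 = 243.425
  [2→6]: (451.4+106.0)/2 × 4 = 1114.8
  [6→6.25]: (106.0+96.7)/2 × 0.25 = 25.3375
  Sum = 2011.3875 µg/L·h
oral solution tail: 96.7/0.368 = 262.772; AUC_ev,0→∞ = 2011.3875 + 262.772 = 2274.1595 µg/L·h
F = (AUC_ev/D_ev)/(AUC_iv/D_iv) = (2274.1595/400)/(4800.234/100) = 5.6854/48.00234 = 0.1184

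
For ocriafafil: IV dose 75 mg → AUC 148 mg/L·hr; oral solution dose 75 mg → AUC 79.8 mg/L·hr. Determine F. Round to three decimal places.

F = (AUC_ev / D_ev) / (AUC_iv / D_iv)
  = (79.8/75) / (148/75)
  = 1.064 / 1.97333 = 0.5392

F = 0.539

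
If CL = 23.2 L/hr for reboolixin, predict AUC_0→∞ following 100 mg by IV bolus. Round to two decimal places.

AUC = 4.31 mg/L·hr

AUC_0→∞ = Dose_iv / CL
        = 100 / 23.2 = 4.31034 mg/L·hr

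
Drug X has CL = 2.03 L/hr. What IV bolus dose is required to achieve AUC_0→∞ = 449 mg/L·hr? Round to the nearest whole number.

Dose_iv = CL × AUC_0→∞
     = 2.03 × 449 = 911.47 mg

Dose = 911 mg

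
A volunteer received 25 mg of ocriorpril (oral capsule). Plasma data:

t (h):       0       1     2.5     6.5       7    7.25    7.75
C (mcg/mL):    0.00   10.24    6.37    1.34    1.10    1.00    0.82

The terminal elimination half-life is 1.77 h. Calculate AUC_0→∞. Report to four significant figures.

Trapezoidal AUC_0→7.75:
  [0→1]: (0.00+10.24)/2 × 1 = 5.12
  [1→2.5]: (10.24+6.37)/2 × 1.5 = 12.4575
  [2.5→6.5]: (6.37+1.34)/2 × 4 = 15.42
  [6.5→7]: (1.34+1.10)/2 × 0.5 = 0.61
  [7→7.25]: (1.10+1.00)/2 × 0.25 = 0.2625
  [7.25→7.75]: (1.00+0.82)/2 × 0.5 = 0.455
  Sum = 34.325 mcg/mL·h
k_e = ln2 / t½ = 0.693147 / 1.77 = 0.3916 h^-1
Extrapolated tail: C_last / k_e = 0.82 / 0.3916 = 2.094
AUC_0→∞ = 34.325 + 2.094 = 36.419 mcg/mL·h

AUC = 36.42 mcg/mL·h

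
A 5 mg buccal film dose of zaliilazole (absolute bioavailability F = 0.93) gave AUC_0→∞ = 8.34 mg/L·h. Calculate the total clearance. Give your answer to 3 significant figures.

CL = 0.558 L/h

CL = F × Dose / AUC_0→∞
   = 0.93 × 5 / 8.34 = 0.557554 L/h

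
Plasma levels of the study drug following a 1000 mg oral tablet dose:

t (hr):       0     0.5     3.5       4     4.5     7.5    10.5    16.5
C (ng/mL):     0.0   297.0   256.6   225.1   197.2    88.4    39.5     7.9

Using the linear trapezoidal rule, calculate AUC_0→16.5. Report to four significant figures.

AUC = 1893 ng/mL·hr

Trapezoidal AUC_0→16.5:
  [0→0.5]: (0.0+297.0)/2 × 0.5 = 74.25
  [0.5→3.5]: (297.0+256.6)/2 × 3 = 830.4
  [3.5→4]: (256.6+225.1)/2 × 0.5 = 120.425
  [4→4.5]: (225.1+197.2)/2 × 0.5 = 105.575
  [4.5→7.5]: (197.2+88.4)/2 × 3 = 428.4
  [7.5→10.5]: (88.4+39.5)/2 × 3 = 191.85
  [10.5→16.5]: (39.5+7.9)/2 × 6 = 142.2
  Sum = 1893.1 ng/mL·hr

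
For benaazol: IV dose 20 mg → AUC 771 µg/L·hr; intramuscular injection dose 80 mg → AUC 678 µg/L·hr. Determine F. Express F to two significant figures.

F = 0.22

F = (AUC_ev / D_ev) / (AUC_iv / D_iv)
  = (678/80) / (771/20)
  = 8.475 / 38.55 = 0.2198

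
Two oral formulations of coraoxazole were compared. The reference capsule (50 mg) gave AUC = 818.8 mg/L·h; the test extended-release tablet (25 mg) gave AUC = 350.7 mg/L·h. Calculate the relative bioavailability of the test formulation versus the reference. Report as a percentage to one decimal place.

F_rel = 85.7%

F_rel = (AUC_test/D_test) / (AUC_ref/D_ref)
      = (350.7/25) / (818.8/50)
      = 14.028 / 16.376 = 0.8566 = 85.66%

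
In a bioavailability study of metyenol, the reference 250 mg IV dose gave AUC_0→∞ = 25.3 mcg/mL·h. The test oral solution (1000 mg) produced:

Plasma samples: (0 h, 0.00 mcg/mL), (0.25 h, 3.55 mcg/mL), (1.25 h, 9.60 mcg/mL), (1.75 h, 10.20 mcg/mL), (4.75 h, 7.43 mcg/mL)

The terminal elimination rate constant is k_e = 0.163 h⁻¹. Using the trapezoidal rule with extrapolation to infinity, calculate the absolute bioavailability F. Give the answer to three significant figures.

Trapezoidal AUC_0→4.75 (oral solution):
  [0→0.25]: (0.00+3.55)/2 × 0.25 = 0.44375
  [0.25→1.25]: (3.55+9.60)/2 × 1 = 6.575
  [1.25→1.75]: (9.60+10.20)/2 × 0.5 = 4.95
  [1.75→4.75]: (10.20+7.43)/2 × 3 = 26.445
  Sum = 38.41375 mcg/mL·h
Tail: C_last/k_e = 7.43/0.163 = 45.583
AUC_0→∞ (oral solution) = 38.41375 + 45.583 = 83.99675 mcg/mL·h
F = (AUC_ev/D_ev)/(AUC_iv/D_iv) = (83.99675/1000)/(25.3/250) = 0.08399675/0.1012 = 0.8300

F = 0.830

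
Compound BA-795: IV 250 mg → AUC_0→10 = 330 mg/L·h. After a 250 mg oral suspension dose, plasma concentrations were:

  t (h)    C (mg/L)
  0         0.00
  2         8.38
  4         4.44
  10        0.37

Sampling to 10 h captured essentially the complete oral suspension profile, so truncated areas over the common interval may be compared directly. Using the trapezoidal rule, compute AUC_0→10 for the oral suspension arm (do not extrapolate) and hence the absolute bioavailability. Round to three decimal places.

Trapezoidal AUC_0→10 (oral suspension):
  [0→2]: (0.00+8.38)/2 × 2 = 8.38
  [2→4]: (8.38+4.44)/2 × 2 = 12.82
  [4→10]: (4.44+0.37)/2 × 6 = 14.43
  Sum = 35.63 mg/L·h
F = (AUC_ev/D_ev)/(AUC_iv/D_iv) = (35.63/250)/(330/250) = 0.14252/1.32 = 0.1080

F = 0.108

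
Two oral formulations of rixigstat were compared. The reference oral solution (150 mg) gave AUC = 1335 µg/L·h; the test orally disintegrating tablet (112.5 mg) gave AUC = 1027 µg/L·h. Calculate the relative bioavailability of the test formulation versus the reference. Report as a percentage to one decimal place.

F_rel = (AUC_test/D_test) / (AUC_ref/D_ref)
      = (1027/112.5) / (1335/150)
      = 9.12889 / 8.9 = 1.0257 = 102.57%

F_rel = 102.6%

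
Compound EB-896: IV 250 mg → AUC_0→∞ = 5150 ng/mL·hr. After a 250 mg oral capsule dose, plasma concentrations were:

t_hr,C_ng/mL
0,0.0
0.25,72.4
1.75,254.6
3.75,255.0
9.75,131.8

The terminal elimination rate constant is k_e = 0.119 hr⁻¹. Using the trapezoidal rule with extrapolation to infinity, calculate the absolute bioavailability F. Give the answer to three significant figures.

F = 0.589

Trapezoidal AUC_0→9.75 (oral capsule):
  [0→0.25]: (0.0+72.4)/2 × 0.25 = 9.05
  [0.25→1.75]: (72.4+254.6)/2 × 1.5 = 245.25
  [1.75→3.75]: (254.6+255.0)/2 × 2 = 509.6
  [3.75→9.75]: (255.0+131.8)/2 × 6 = 1160.4
  Sum = 1924.3 ng/mL·hr
Tail: C_last/k_e = 131.8/0.119 = 1107.563
AUC_0→∞ (oral capsule) = 1924.3 + 1107.563 = 3031.863 ng/mL·hr
F = (AUC_ev/D_ev)/(AUC_iv/D_iv) = (3031.863/250)/(5150/250) = 12.127452/20.6 = 0.5887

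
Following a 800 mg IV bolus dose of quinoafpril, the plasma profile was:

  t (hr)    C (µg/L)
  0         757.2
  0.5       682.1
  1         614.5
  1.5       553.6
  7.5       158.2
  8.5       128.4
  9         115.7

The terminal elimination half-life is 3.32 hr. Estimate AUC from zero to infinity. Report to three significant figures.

Trapezoidal AUC_0→9:
  [0→0.5]: (757.2+682.1)/2 × 0.5 = 359.825
  [0.5→1]: (682.1+614.5)/2 × 0.5 = 324.15
  [1→1.5]: (614.5+553.6)/2 × 0.5 = 292.025
  [1.5→7.5]: (553.6+158.2)/2 × 6 = 2135.4
  [7.5→8.5]: (158.2+128.4)/2 × 1 = 143.3
  [8.5→9]: (128.4+115.7)/2 × 0.5 = 61.025
  Sum = 3315.725 µg/L·hr
k_e = ln2 / t½ = 0.693147 / 3.32 = 0.2088 hr^-1
Extrapolated tail: C_last / k_e = 115.7 / 0.2088 = 554.119
AUC_0→∞ = 3315.725 + 554.119 = 3869.844 µg/L·hr

AUC = 3870 µg/L·hr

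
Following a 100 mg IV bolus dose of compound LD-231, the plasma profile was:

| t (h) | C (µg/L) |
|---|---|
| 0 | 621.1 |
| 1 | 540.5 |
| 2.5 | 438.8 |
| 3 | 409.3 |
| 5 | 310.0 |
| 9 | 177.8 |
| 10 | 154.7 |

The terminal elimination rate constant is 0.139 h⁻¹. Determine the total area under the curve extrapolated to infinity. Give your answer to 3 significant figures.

Trapezoidal AUC_0→10:
  [0→1]: (621.1+540.5)/2 × 1 = 580.8
  [1→2.5]: (540.5+438.8)/2 × 1.5 = 734.475
  [2.5→3]: (438.8+409.3)/2 × 0.5 = 212.025
  [3→5]: (409.3+310.0)/2 × 2 = 719.3
  [5→9]: (310.0+177.8)/2 × 4 = 975.6
  [9→10]: (177.8+154.7)/2 × 1 = 166.25
  Sum = 3388.45 µg/L·h
Extrapolated tail: C_last / k_e = 154.7 / 0.139 = 1112.950
AUC_0→∞ = 3388.45 + 1112.950 = 4501.4 µg/L·h

AUC = 4500 µg/L·h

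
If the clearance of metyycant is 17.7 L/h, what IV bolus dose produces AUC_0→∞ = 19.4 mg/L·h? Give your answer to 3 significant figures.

Dose = 343 mg

Dose_iv = CL × AUC_0→∞
     = 17.7 × 19.4 = 343.38 mg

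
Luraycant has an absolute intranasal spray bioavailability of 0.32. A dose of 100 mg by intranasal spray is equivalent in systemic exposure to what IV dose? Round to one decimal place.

D_iv = 32.0 mg

Systemic exposure from an extravascular dose = F × D_ev, so the equivalent IV dose is F × D_ev.
D_iv = F × D_ev = 0.32 × 100 = 32 mg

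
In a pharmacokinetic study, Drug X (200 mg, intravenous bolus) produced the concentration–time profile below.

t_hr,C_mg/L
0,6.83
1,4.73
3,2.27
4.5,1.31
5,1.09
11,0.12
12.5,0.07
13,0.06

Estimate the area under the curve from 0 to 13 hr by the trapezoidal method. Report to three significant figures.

Trapezoidal AUC_0→13:
  [0→1]: (6.83+4.73)/2 × 1 = 5.78
  [1→3]: (4.73+2.27)/2 × 2 = 7.0
  [3→4.5]: (2.27+1.31)/2 × 1.5 = 2.685
  [4.5→5]: (1.31+1.09)/2 × 0.5 = 0.6
  [5→11]: (1.09+0.12)/2 × 6 = 3.63
  [11→12.5]: (0.12+0.07)/2 × 1.5 = 0.1425
  [12.5→13]: (0.07+0.06)/2 × 0.5 = 0.0325
  Sum = 19.87 mg/L·hr

AUC = 19.9 mg/L·hr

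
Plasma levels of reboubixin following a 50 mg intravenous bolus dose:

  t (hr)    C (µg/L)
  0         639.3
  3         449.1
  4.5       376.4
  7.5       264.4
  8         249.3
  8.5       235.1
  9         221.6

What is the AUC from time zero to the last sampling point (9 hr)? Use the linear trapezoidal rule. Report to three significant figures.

Trapezoidal AUC_0→9:
  [0→3]: (639.3+449.1)/2 × 3 = 1632.6
  [3→4.5]: (449.1+376.4)/2 × 1.5 = 619.125
  [4.5→7.5]: (376.4+264.4)/2 × 3 = 961.2
  [7.5→8]: (264.4+249.3)/2 × 0.5 = 128.425
  [8→8.5]: (249.3+235.1)/2 × 0.5 = 121.1
  [8.5→9]: (235.1+221.6)/2 × 0.5 = 114.175
  Sum = 3576.625 µg/L·hr

AUC = 3580 µg/L·hr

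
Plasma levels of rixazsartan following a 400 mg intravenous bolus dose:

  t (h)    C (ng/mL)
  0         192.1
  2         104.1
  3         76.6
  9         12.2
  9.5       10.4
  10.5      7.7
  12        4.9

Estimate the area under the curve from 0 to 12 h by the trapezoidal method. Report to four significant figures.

AUC = 677.1 ng/mL·h

Trapezoidal AUC_0→12:
  [0→2]: (192.1+104.1)/2 × 2 = 296.2
  [2→3]: (104.1+76.6)/2 × 1 = 90.35
  [3→9]: (76.6+12.2)/2 × 6 = 266.4
  [9→9.5]: (12.2+10.4)/2 × 0.5 = 5.65
  [9.5→10.5]: (10.4+7.7)/2 × 1 = 9.05
  [10.5→12]: (7.7+4.9)/2 × 1.5 = 9.45
  Sum = 677.1 ng/mL·h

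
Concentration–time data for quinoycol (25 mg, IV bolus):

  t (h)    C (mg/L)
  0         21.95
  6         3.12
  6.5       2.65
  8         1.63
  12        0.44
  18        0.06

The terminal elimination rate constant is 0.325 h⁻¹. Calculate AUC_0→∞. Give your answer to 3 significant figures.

Trapezoidal AUC_0→18:
  [0→6]: (21.95+3.12)/2 × 6 = 75.21
  [6→6.5]: (3.12+2.65)/2 × 0.5 = 1.4425
  [6.5→8]: (2.65+1.63)/2 × 1.5 = 3.21
  [8→12]: (1.63+0.44)/2 × 4 = 4.14
  [12→18]: (0.44+0.06)/2 × 6 = 1.5
  Sum = 85.5025 mg/L·h
Extrapolated tail: C_last / k_e = 0.06 / 0.325 = 0.185
AUC_0→∞ = 85.5025 + 0.185 = 85.6875 mg/L·h

AUC = 85.7 mg/L·h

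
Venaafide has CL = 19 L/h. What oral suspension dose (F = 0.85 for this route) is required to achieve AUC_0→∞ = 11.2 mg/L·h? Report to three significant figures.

Dose = CL × AUC_0→∞ / F
     = 19 × 11.2 / 0.85 = 250.353 mg

Dose = 250 mg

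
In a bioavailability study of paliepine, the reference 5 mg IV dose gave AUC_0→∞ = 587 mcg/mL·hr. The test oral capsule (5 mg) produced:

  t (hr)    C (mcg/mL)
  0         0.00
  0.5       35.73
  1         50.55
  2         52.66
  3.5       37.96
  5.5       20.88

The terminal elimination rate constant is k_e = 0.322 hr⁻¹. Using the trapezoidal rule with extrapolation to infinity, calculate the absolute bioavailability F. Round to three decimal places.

Trapezoidal AUC_0→5.5 (oral capsule):
  [0→0.5]: (0.00+35.73)/2 × 0.5 = 8.9325
  [0.5→1]: (35.73+50.55)/2 × 0.5 = 21.57
  [1→2]: (50.55+52.66)/2 × 1 = 51.605
  [2→3.5]: (52.66+37.96)/2 × 1.5 = 67.965
  [3.5→5.5]: (37.96+20.88)/2 × 2 = 58.84
  Sum = 208.9125 mcg/mL·hr
Tail: C_last/k_e = 20.88/0.322 = 64.845
AUC_0→∞ (oral capsule) = 208.9125 + 64.845 = 273.7575 mcg/mL·hr
F = (AUC_ev/D_ev)/(AUC_iv/D_iv) = (273.7575/5)/(587/5) = 54.7515/117.4 = 0.4664

F = 0.466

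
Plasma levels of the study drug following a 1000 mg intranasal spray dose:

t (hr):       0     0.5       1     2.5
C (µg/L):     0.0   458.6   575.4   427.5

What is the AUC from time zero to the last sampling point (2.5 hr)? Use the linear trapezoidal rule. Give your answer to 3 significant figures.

Trapezoidal AUC_0→2.5:
  [0→0.5]: (0.0+458.6)/2 × 0.5 = 114.65
  [0.5→1]: (458.6+575.4)/2 × 0.5 = 258.5
  [1→2.5]: (575.4+427.5)/2 × 1.5 = 752.175
  Sum = 1125.325 µg/L·hr

AUC = 1130 µg/L·hr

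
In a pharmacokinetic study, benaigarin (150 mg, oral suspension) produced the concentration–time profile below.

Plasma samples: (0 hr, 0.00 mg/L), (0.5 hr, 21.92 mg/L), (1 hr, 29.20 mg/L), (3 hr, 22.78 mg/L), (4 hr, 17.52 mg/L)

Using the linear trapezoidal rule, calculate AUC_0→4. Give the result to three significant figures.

Trapezoidal AUC_0→4:
  [0→0.5]: (0.00+21.92)/2 × 0.5 = 5.48
  [0.5→1]: (21.92+29.20)/2 × 0.5 = 12.78
  [1→3]: (29.20+22.78)/2 × 2 = 51.98
  [3→4]: (22.78+17.52)/2 × 1 = 20.15
  Sum = 90.39 mg/L·hr

AUC = 90.4 mg/L·hr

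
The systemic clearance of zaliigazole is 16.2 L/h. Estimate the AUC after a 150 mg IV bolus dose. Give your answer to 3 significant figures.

AUC_0→∞ = Dose_iv / CL
        = 150 / 16.2 = 9.25926 mg/L·h

AUC = 9.26 mg/L·h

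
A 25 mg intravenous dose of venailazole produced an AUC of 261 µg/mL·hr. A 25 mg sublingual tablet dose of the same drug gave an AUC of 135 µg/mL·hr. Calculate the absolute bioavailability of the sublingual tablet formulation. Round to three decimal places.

F = 0.517

F = (AUC_ev / D_ev) / (AUC_iv / D_iv)
  = (135/25) / (261/25)
  = 5.4 / 10.44 = 0.5172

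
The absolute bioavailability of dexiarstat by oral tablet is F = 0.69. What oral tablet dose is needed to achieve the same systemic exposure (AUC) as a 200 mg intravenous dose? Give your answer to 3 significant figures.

D_oral = 290 mg

For equal systemic exposure: F × D_ev = D_iv
D_ev = D_iv / F = 200 / 0.69 = 289.855 mg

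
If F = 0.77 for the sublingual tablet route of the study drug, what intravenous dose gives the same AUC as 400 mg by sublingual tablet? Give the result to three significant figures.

D_iv = 308 mg

Systemic exposure from an extravascular dose = F × D_ev, so the equivalent IV dose is F × D_ev.
D_iv = F × D_ev = 0.77 × 400 = 308 mg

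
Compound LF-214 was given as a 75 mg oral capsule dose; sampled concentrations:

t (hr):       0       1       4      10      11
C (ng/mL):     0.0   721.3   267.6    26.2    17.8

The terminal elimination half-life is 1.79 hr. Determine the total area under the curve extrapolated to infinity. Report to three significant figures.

Trapezoidal AUC_0→11:
  [0→1]: (0.0+721.3)/2 × 1 = 360.65
  [1→4]: (721.3+267.6)/2 × 3 = 1483.35
  [4→10]: (267.6+26.2)/2 × 6 = 881.4
  [10→11]: (26.2+17.8)/2 × 1 = 22.0
  Sum = 2747.4 ng/mL·hr
k_e = ln2 / t½ = 0.693147 / 1.79 = 0.3872 hr^-1
Extrapolated tail: C_last / k_e = 17.8 / 0.3872 = 45.971
AUC_0→∞ = 2747.4 + 45.971 = 2793.371 ng/mL·hr

AUC = 2790 ng/mL·hr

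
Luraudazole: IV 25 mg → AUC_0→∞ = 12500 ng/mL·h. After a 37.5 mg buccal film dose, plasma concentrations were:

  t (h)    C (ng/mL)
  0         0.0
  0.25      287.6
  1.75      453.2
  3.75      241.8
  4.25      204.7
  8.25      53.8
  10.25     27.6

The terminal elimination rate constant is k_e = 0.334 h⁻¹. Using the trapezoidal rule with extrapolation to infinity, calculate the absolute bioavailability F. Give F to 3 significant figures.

F = 0.111

Trapezoidal AUC_0→10.25 (buccal film):
  [0→0.25]: (0.0+287.6)/2 × 0.25 = 35.95
  [0.25→1.75]: (287.6+453.2)/2 × 1.5 = 555.6
  [1.75→3.75]: (453.2+241.8)/2 × 2 = 695.0
  [3.75→4.25]: (241.8+204.7)/2 × 0.5 = 111.625
  [4.25→8.25]: (204.7+53.8)/2 × 4 = 517.0
  [8.25→10.25]: (53.8+27.6)/2 × 2 = 81.4
  Sum = 1996.575 ng/mL·h
Tail: C_last/k_e = 27.6/0.334 = 82.635
AUC_0→∞ (buccal film) = 1996.575 + 82.635 = 2079.21 ng/mL·h
F = (AUC_ev/D_ev)/(AUC_iv/D_iv) = (2079.21/37.5)/(12500/25) = 55.4456/500 = 0.1109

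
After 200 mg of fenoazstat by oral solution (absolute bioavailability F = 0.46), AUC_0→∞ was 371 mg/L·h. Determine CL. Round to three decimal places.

CL = F × Dose / AUC_0→∞
   = 0.46 × 200 / 371 = 0.247978 L/h

CL = 0.248 L/h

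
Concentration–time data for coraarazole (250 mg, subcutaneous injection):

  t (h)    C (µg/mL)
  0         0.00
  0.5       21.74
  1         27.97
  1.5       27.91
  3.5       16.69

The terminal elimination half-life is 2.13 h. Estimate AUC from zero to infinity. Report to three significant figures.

Trapezoidal AUC_0→3.5:
  [0→0.5]: (0.00+21.74)/2 × 0.5 = 5.435
  [0.5→1]: (21.74+27.97)/2 × 0.5 = 12.4275
  [1→1.5]: (27.97+27.91)/2 × 0.5 = 13.97
  [1.5→3.5]: (27.91+16.69)/2 × 2 = 44.6
  Sum = 76.4325 µg/mL·h
k_e = ln2 / t½ = 0.693147 / 2.13 = 0.3254 h^-1
Extrapolated tail: C_last / k_e = 16.69 / 0.3254 = 51.291
AUC_0→∞ = 76.4325 + 51.291 = 127.7235 µg/mL·h

AUC = 128 µg/mL·h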